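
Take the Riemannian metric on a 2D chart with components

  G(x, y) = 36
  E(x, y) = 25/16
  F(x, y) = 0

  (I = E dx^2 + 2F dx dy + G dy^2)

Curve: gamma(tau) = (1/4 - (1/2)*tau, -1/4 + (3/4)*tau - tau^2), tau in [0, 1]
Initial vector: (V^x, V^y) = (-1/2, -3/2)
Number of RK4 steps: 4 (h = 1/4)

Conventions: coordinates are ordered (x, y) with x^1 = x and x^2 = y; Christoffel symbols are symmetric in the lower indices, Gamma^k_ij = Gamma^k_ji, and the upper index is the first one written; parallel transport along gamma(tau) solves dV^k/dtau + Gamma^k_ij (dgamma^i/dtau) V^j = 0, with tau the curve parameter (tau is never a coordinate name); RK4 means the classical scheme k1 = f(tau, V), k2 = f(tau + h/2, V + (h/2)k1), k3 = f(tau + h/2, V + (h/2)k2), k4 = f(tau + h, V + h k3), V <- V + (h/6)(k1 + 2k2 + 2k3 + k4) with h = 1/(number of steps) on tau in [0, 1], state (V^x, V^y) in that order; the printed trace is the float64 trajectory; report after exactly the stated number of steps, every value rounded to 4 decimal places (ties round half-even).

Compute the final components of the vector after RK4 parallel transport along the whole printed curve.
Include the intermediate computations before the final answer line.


gamma'(tau) = (-1/2, 3/4 - 2*tau); f(tau, V)^k = -Gamma^k_ij(gamma(tau)) gamma'^i(tau) V^j; h = 1/4; intermediate values shown to 6 dp
curve data and Christoffel symbols at the stage parameters:
  tau = 0.000000: gamma = (0.250000, -0.250000), gamma' = (-0.500000, 0.750000); Gamma_xxx = 0.000000, Gamma_xxy = 0.000000, Gamma_xyy = 0.000000, Gamma_yxx = 0.000000, Gamma_yxy = 0.000000, Gamma_yyy = 0.000000
  tau = 0.125000: gamma = (0.187500, -0.171875), gamma' = (-0.500000, 0.500000); Gamma_xxx = 0.000000, Gamma_xxy = 0.000000, Gamma_xyy = 0.000000, Gamma_yxx = 0.000000, Gamma_yxy = 0.000000, Gamma_yyy = 0.000000
  tau = 0.250000: gamma = (0.125000, -0.125000), gamma' = (-0.500000, 0.250000); Gamma_xxx = 0.000000, Gamma_xxy = 0.000000, Gamma_xyy = 0.000000, Gamma_yxx = 0.000000, Gamma_yxy = 0.000000, Gamma_yyy = 0.000000
  tau = 0.375000: gamma = (0.062500, -0.109375), gamma' = (-0.500000, 0.000000); Gamma_xxx = 0.000000, Gamma_xxy = 0.000000, Gamma_xyy = 0.000000, Gamma_yxx = 0.000000, Gamma_yxy = 0.000000, Gamma_yyy = 0.000000
  tau = 0.500000: gamma = (0.000000, -0.125000), gamma' = (-0.500000, -0.250000); Gamma_xxx = 0.000000, Gamma_xxy = 0.000000, Gamma_xyy = 0.000000, Gamma_yxx = 0.000000, Gamma_yxy = 0.000000, Gamma_yyy = 0.000000
  tau = 0.625000: gamma = (-0.062500, -0.171875), gamma' = (-0.500000, -0.500000); Gamma_xxx = 0.000000, Gamma_xxy = 0.000000, Gamma_xyy = 0.000000, Gamma_yxx = 0.000000, Gamma_yxy = 0.000000, Gamma_yyy = 0.000000
  tau = 0.750000: gamma = (-0.125000, -0.250000), gamma' = (-0.500000, -0.750000); Gamma_xxx = 0.000000, Gamma_xxy = 0.000000, Gamma_xyy = 0.000000, Gamma_yxx = 0.000000, Gamma_yxy = 0.000000, Gamma_yyy = 0.000000
  tau = 0.875000: gamma = (-0.187500, -0.359375), gamma' = (-0.500000, -1.000000); Gamma_xxx = 0.000000, Gamma_xxy = 0.000000, Gamma_xyy = 0.000000, Gamma_yxx = 0.000000, Gamma_yxy = 0.000000, Gamma_yyy = 0.000000
  tau = 1.000000: gamma = (-0.250000, -0.500000), gamma' = (-0.500000, -1.250000); Gamma_xxx = 0.000000, Gamma_xxy = 0.000000, Gamma_xyy = 0.000000, Gamma_yxx = 0.000000, Gamma_yxy = 0.000000, Gamma_yyy = 0.000000
step 0: V^x = -0.5000, V^y = -1.5000
step 1: k1 = (0.000000, 0.000000), k2 = (0.000000, 0.000000), k3 = (0.000000, 0.000000), k4 = (0.000000, 0.000000); V <- V + (h/6)(k1 + 2k2 + 2k3 + k4): V^x = -0.5000, V^y = -1.5000
step 2: k1 = (0.000000, 0.000000), k2 = (0.000000, 0.000000), k3 = (0.000000, 0.000000), k4 = (0.000000, 0.000000); V <- V + (h/6)(k1 + 2k2 + 2k3 + k4): V^x = -0.5000, V^y = -1.5000
step 3: k1 = (0.000000, 0.000000), k2 = (0.000000, 0.000000), k3 = (0.000000, 0.000000), k4 = (0.000000, 0.000000); V <- V + (h/6)(k1 + 2k2 + 2k3 + k4): V^x = -0.5000, V^y = -1.5000
step 4: k1 = (0.000000, 0.000000), k2 = (0.000000, 0.000000), k3 = (0.000000, 0.000000), k4 = (0.000000, 0.000000); V <- V + (h/6)(k1 + 2k2 + 2k3 + k4): V^x = -0.5000, V^y = -1.5000

Answer: V^x = -0.5000, V^y = -1.5000


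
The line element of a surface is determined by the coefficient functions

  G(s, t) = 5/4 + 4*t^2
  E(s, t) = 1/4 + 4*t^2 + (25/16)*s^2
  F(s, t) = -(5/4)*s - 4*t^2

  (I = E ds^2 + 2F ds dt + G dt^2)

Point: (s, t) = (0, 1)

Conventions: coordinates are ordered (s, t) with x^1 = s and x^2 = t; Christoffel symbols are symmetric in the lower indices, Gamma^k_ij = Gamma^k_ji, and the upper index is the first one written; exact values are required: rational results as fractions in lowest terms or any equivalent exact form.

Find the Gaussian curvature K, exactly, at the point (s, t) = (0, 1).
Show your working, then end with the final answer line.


E = 17/4, F = -4, G = 21/4, EG - F^2 = 101/16 at the point
E_s = 0, E_t = 8, F_s = -5/4, F_t = -8, G_s = 0, G_t = 8
E_tt = 8, F_st = 0, G_ss = 0
Compute both Brioschi determinants and normalise by (EG - F^2)^2.
M1 = [[-E_tt/2 + F_st - G_ss/2, E_s/2, F_s - E_t/2], [F_t - G_s/2, E, F], [G_t/2, F, G]] = [[-4, 0, -21/4], [-8, 17/4, -4], [4, -4, 21/4]]; det M1 = -104
M2 = [[0, E_t/2, G_s/2], [E_t/2, E, F], [G_s/2, F, G]] = [[0, 4, 0], [4, 17/4, -4], [0, -4, 21/4]]; det M2 = -84
det M1 - det M2 = -20; K = -20 / (101/16)^2 = -5120/10201

Answer: K = -5120/10201


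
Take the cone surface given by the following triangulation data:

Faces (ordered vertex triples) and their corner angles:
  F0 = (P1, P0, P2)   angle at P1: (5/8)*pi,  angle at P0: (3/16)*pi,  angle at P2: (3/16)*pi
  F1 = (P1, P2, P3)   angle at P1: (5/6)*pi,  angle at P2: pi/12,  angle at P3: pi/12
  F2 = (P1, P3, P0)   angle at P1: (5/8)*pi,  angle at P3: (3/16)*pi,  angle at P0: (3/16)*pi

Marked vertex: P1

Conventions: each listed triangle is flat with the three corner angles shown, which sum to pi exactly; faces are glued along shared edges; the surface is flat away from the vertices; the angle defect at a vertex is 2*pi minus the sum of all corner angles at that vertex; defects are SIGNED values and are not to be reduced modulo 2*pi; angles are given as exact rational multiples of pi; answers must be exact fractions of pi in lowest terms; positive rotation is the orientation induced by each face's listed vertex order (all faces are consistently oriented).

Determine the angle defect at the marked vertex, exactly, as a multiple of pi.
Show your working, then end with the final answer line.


Sum of corner angles at P1: (25/12)*pi
defect = 2*pi - (25/12)*pi

Answer: defect(P1) = -pi/12


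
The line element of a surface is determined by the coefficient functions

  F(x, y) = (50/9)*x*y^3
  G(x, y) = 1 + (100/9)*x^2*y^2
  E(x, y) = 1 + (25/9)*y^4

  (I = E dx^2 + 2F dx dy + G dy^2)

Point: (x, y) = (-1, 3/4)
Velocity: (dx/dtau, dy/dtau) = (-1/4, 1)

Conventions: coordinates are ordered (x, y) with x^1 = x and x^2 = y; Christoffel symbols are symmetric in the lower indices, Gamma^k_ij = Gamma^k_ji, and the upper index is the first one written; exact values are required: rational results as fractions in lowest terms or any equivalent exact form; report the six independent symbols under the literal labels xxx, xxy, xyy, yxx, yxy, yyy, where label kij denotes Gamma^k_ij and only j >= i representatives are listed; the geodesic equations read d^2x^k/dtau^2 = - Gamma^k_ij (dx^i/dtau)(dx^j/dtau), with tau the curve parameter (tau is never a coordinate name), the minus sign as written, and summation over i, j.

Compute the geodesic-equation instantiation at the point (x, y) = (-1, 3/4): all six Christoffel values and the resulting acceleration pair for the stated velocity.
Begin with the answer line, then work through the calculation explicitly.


Answer: Gamma_xxx = 0, Gamma_xxy = 600/2081, Gamma_xyy = -800/2081, Gamma_yxx = 0, Gamma_yxy = -1600/2081, Gamma_yyy = 6400/6243; accelerations (d^2x/dtau^2, d^2y/dtau^2) = (1100/2081, -8800/6243)

E = 481/256, F = -75/32, G = 29/4 at the point
E_x = 0, E_y = 75/16, F_x = 75/32, F_y = -75/8, G_x = -25/2, G_y = 50/3
EG - F^2 = 2081/256;  g^inv = (256/2081) * [[29/4, 75/32], [75/32, 481/256]]
first-kind symbols [ij,l] = (1/2)(d_i g_jl + d_j g_il - d_l g_ij): [xx,x] = E_x/2 = 0, [xx,y] = F_x - E_y/2 = 0, [xy,x] = E_y/2 = 75/32, [xy,y] = G_x/2 = -25/4, [yy,x] = F_y - G_x/2 = -25/8, [yy,y] = G_y/2 = 25/3
Gamma^x_ij = (G*[ij,x] - F*[ij,y])/(EG - F^2), Gamma^y_ij = (E*[ij,y] - F*[ij,x])/(EG - F^2)
Gamma_xxx = 0, Gamma_xxy = 600/2081, Gamma_xyy = -800/2081, Gamma_yxx = 0, Gamma_yxy = -1600/2081, Gamma_yyy = 6400/6243
d^2x/dtau^2 = -(Gamma_xxx*(-1/4)^2 + 2*Gamma_xxy*(-1/4)*(1) + Gamma_xyy*(1)^2) = 1100/2081
d^2y/dtau^2 = -(Gamma_yxx*(-1/4)^2 + 2*Gamma_yxy*(-1/4)*(1) + Gamma_yyy*(1)^2) = -8800/6243


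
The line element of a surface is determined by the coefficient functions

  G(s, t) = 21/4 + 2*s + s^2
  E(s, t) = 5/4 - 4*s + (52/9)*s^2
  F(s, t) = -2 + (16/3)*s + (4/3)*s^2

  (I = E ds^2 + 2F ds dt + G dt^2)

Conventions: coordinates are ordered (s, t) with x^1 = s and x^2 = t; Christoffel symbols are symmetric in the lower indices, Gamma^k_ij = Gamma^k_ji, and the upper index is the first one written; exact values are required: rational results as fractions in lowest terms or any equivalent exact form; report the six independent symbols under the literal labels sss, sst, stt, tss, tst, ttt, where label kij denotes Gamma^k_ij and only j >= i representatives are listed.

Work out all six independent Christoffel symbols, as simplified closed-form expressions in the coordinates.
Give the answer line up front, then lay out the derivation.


Answer: Gamma_sss = (320*s^3 - 1696*s^2 + 464*s + 24)/(576*s^4 - 960*s^3 + 68*s^2 + 408*s + 369), Gamma_sst = (-192*s^3 - 960*s^2 - 480*s + 288)/(576*s^4 - 960*s^3 + 68*s^2 + 408*s + 369), Gamma_stt = (-144*s^3 - 432*s^2 - 1044*s - 756)/(576*s^4 - 960*s^3 + 68*s^2 + 408*s + 369), Gamma_tss = (3328*s^3 - 3456*s^2 + 1824*s + 1152)/(1728*s^4 - 2880*s^3 + 204*s^2 + 1224*s + 1107), Gamma_tst = (832*s^3 + 256*s^2 - 396*s + 180)/(576*s^4 - 960*s^3 + 68*s^2 + 408*s + 369), Gamma_ttt = (192*s^3 + 960*s^2 + 480*s - 288)/(576*s^4 - 960*s^3 + 68*s^2 + 408*s + 369)

E = 5/4 - 4*s + (52/9)*s^2; F = -2 + (16/3)*s + (4/3)*s^2; G = 21/4 + 2*s + s^2
Gamma^k_ij = (1/2) g^{kl} (d_i g_jl + d_j g_il - d_l g_ij), with g^inv = (1/(EG-F^2)) [[G, -F], [-F, E]]
first partials: E_s = -4 + (104/9)*s, E_t = 0, F_s = 16/3 + (8/3)*s, F_t = 0, G_s = 2 + 2*s, G_t = 0
D = EG - F^2 = 41/16 + (17/6)*s + (17/36)*s^2 - (20/3)*s^3 + 4*s^4
expanded: Gamma^s_ss = (G E_s - 2F F_s + F E_t)/(2D), Gamma^s_st = (G E_t - F G_s)/(2D), Gamma^s_tt = (2G F_t - G G_s - F G_t)/(2D), Gamma^t_ss = (2E F_s - E E_t - F E_s)/(2D), Gamma^t_st = (E G_s - F E_t)/(2D), Gamma^t_tt = (E G_t - 2F F_t + F G_s)/(2D); substitute and cancel common factors


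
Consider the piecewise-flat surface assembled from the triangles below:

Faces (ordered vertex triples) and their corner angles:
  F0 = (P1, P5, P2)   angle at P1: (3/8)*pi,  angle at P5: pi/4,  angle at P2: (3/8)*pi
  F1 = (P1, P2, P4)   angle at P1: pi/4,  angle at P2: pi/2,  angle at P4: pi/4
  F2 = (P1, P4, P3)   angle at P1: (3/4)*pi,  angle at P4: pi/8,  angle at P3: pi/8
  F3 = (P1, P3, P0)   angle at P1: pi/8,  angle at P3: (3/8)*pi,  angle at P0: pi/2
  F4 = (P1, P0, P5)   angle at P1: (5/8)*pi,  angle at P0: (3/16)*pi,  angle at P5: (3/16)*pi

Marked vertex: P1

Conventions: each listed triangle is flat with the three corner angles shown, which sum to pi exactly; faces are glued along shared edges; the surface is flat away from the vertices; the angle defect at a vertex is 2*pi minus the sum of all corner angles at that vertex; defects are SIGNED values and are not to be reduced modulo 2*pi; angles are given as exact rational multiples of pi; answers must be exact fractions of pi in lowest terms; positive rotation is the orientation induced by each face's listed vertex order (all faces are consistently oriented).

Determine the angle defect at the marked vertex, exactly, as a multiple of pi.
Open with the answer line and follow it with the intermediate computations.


Answer: defect(P1) = -pi/8

Sum of corner angles at P1: (17/8)*pi
defect = 2*pi - (17/8)*pi


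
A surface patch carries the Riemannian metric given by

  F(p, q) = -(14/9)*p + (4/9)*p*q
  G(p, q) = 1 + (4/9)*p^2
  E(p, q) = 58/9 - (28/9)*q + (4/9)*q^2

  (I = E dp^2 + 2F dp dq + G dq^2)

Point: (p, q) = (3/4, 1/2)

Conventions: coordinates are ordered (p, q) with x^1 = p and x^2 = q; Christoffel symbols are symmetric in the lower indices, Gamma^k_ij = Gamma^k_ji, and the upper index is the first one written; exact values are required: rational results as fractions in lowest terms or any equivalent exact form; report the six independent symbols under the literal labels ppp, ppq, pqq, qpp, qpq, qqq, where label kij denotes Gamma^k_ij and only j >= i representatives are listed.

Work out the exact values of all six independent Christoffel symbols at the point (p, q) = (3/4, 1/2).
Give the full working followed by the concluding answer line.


E = 5, F = -1, G = 5/4 at the point
E_p = 0, E_q = -8/3, F_p = -4/3, F_q = 1/3, G_p = 2/3, G_q = 0
EG - F^2 = 21/4;  g^inv = (4/21) * [[5/4, 1], [1, 5]]
first-kind symbols [ij,l] = (1/2)(d_i g_jl + d_j g_il - d_l g_ij): [pp,p] = E_p/2 = 0, [pp,q] = F_p - E_q/2 = 0, [pq,p] = E_q/2 = -4/3, [pq,q] = G_p/2 = 1/3, [qq,p] = F_q - G_p/2 = 0, [qq,q] = G_q/2 = 0
Gamma^p_ij = (G*[ij,p] - F*[ij,q])/(EG - F^2), Gamma^q_ij = (E*[ij,q] - F*[ij,p])/(EG - F^2)

Answer: Gamma_ppp = 0, Gamma_ppq = -16/63, Gamma_pqq = 0, Gamma_qpp = 0, Gamma_qpq = 4/63, Gamma_qqq = 0


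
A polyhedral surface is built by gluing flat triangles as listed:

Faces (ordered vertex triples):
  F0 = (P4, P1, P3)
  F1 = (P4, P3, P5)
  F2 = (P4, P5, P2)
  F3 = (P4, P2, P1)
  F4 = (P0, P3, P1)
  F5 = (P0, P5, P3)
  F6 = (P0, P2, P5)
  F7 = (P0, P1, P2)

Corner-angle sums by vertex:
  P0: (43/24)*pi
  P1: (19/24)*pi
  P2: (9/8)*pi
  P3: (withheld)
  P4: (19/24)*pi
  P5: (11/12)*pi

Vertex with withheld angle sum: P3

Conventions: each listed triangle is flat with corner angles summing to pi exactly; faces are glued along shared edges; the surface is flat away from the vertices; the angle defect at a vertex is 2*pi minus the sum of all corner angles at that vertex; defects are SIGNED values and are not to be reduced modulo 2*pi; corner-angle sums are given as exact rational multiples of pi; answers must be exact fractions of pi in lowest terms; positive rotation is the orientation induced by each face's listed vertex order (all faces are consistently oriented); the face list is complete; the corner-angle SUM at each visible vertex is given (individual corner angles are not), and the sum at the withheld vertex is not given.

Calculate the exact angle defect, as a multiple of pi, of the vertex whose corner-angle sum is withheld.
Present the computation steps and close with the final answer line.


V = 6, E = 12, F = 8; chi = V - E + F = 2
Gauss-Bonnet: total defect = 2*pi*chi = 4*pi; visible defects sum to (55/12)*pi

Answer: defect(P3) = (-7/12)*pi


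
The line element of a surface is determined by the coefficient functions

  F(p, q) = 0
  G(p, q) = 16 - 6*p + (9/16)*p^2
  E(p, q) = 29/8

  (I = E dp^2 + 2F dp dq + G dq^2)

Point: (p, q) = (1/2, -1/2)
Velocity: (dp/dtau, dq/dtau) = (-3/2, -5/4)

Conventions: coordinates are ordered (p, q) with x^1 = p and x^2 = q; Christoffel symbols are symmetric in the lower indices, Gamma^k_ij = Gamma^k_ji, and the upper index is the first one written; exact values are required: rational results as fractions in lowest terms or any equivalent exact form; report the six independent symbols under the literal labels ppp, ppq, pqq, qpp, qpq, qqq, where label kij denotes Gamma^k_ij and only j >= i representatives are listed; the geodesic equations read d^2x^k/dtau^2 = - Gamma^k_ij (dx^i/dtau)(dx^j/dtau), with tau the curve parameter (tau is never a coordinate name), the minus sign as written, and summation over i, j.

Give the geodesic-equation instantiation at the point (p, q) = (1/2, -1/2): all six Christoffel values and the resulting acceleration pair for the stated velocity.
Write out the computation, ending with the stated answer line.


E = 29/8, F = 0, G = 841/64 at the point
E_p = 0, E_q = 0, F_p = 0, F_q = 0, G_p = -87/16, G_q = 0
EG - F^2 = 24389/512;  g^inv = (512/24389) * [[841/64, 0], [0, 29/8]]
first-kind symbols [ij,l] = (1/2)(d_i g_jl + d_j g_il - d_l g_ij): [pp,p] = E_p/2 = 0, [pp,q] = F_p - E_q/2 = 0, [pq,p] = E_q/2 = 0, [pq,q] = G_p/2 = -87/32, [qq,p] = F_q - G_p/2 = 87/32, [qq,q] = G_q/2 = 0
Gamma^p_ij = (G*[ij,p] - F*[ij,q])/(EG - F^2), Gamma^q_ij = (E*[ij,q] - F*[ij,p])/(EG - F^2)
Gamma_ppp = 0, Gamma_ppq = 0, Gamma_pqq = 3/4, Gamma_qpp = 0, Gamma_qpq = -6/29, Gamma_qqq = 0
d^2p/dtau^2 = -(Gamma_ppp*(-3/2)^2 + 2*Gamma_ppq*(-3/2)*(-5/4) + Gamma_pqq*(-5/4)^2) = -75/64
d^2q/dtau^2 = -(Gamma_qpp*(-3/2)^2 + 2*Gamma_qpq*(-3/2)*(-5/4) + Gamma_qqq*(-5/4)^2) = 45/58

Answer: Gamma_ppp = 0, Gamma_ppq = 0, Gamma_pqq = 3/4, Gamma_qpp = 0, Gamma_qpq = -6/29, Gamma_qqq = 0; accelerations (d^2p/dtau^2, d^2q/dtau^2) = (-75/64, 45/58)


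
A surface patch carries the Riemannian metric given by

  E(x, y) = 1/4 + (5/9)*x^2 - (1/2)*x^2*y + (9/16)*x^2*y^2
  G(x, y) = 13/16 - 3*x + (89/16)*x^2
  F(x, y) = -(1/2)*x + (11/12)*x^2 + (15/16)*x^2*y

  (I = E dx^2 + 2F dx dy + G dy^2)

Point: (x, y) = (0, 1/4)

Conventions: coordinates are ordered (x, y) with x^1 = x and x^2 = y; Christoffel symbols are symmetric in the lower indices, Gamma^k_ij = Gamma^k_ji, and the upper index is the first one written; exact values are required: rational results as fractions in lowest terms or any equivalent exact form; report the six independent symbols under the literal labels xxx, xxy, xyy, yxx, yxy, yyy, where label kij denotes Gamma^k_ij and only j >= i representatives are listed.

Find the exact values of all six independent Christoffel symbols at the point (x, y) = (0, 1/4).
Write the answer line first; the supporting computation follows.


Answer: Gamma_xxx = 0, Gamma_xxy = 0, Gamma_xyy = 6, Gamma_yxx = -8/13, Gamma_yxy = -24/13, Gamma_yyy = 0

E = 1/4, F = 0, G = 13/16 at the point
E_x = 0, E_y = 0, F_x = -1/2, F_y = 0, G_x = -3, G_y = 0
EG - F^2 = 13/64;  g^inv = (64/13) * [[13/16, 0], [0, 1/4]]
first-kind symbols [ij,l] = (1/2)(d_i g_jl + d_j g_il - d_l g_ij): [xx,x] = E_x/2 = 0, [xx,y] = F_x - E_y/2 = -1/2, [xy,x] = E_y/2 = 0, [xy,y] = G_x/2 = -3/2, [yy,x] = F_y - G_x/2 = 3/2, [yy,y] = G_y/2 = 0
Gamma^x_ij = (G*[ij,x] - F*[ij,y])/(EG - F^2), Gamma^y_ij = (E*[ij,y] - F*[ij,x])/(EG - F^2)


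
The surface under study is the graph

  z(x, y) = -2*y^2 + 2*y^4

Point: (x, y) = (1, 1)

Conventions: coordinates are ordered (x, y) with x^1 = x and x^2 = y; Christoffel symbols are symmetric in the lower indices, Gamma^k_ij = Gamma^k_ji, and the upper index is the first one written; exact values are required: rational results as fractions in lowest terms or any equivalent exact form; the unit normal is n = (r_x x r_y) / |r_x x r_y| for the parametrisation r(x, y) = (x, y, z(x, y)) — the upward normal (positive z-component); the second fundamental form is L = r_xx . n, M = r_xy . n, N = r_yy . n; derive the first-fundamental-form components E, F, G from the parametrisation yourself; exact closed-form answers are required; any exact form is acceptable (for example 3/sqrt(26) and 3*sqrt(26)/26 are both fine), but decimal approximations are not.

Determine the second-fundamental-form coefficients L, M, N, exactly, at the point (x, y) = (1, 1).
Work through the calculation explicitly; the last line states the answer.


z_x = 0, z_y = 4, z_xx = 0, z_xy = 0, z_yy = 20
E = 1, F = 0, G = 17; answer radicand W^2 = 17
unnormalised second-form numerators: l = 0, m = 0, n = 20; L = l/sqrt(17), and similarly M = m/sqrt(W^2), N = n/sqrt(W^2)

Answer: L = 0, M = 0, N = 20*sqrt(17)/17


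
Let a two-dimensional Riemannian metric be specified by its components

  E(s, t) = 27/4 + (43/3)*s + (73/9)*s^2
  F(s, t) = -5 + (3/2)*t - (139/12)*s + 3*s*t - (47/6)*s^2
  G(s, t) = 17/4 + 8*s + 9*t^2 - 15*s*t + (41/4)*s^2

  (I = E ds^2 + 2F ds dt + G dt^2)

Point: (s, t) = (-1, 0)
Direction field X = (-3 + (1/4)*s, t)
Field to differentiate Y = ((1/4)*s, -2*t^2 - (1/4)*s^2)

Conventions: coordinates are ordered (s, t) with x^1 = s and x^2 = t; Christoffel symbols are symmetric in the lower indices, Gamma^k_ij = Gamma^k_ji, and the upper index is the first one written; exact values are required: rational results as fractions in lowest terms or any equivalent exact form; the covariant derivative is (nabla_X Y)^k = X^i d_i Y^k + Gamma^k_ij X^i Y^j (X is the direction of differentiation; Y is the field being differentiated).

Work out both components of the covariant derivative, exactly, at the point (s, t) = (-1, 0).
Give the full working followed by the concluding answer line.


E = 19/36, F = -5/4, G = 13/2 at the point
E_s = -17/9, E_t = 0, F_s = 49/12, F_t = -3/2, G_s = -25/2, G_t = 15
EG - F^2 = 269/144;  g^inv = (144/269) * [[13/2, 5/4], [5/4, 19/36]]
first-kind symbols [ij,l] = (1/2)(d_i g_jl + d_j g_il - d_l g_ij): [ss,s] = E_s/2 = -17/18, [ss,t] = F_s - E_t/2 = 49/12, [st,s] = E_t/2 = 0, [st,t] = G_s/2 = -25/4, [tt,s] = F_t - G_s/2 = 19/4, [tt,t] = G_t/2 = 15/2
Gamma^s_ij = (G*[ij,s] - F*[ij,t])/(EG - F^2), Gamma^t_ij = (E*[ij,t] - F*[ij,s])/(EG - F^2)
Gamma_sss = -149/269, Gamma_sst = -1125/269, Gamma_stt = 5796/269, Gamma_tss = 421/807, Gamma_tst = -475/269, Gamma_ttt = 1425/269
X = (-13/4, 0), Y = (-1/4, -1/4) at the point

Answer: (nabla_X Y)^s = -20059/4304, (nabla_X Y)^t = -17017/6456


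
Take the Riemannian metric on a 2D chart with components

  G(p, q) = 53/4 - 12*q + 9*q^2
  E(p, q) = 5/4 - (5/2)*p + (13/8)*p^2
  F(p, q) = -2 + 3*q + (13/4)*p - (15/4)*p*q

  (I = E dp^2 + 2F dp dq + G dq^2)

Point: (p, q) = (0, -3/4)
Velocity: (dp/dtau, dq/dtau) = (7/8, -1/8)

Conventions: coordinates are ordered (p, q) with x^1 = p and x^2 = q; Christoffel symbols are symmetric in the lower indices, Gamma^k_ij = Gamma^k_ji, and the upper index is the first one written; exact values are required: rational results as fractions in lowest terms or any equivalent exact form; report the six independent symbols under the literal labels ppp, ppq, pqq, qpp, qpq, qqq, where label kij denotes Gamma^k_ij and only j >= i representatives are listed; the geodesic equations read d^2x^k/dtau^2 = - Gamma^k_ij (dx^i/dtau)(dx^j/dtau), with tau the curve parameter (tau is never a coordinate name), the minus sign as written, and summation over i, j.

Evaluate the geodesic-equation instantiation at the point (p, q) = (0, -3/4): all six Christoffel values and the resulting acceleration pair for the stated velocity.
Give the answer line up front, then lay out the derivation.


Answer: Gamma_ppp = -536/1029, Gamma_ppq = 0, Gamma_pqq = 592/343, Gamma_qpp = 145/1029, Gamma_qpq = 0, Gamma_qqq = -68/343; accelerations (d^2p/dtau^2, d^2q/dtau^2) = (3061/8232, -6901/65856)

E = 5/4, F = -17/4, G = 437/16 at the point
E_p = -5/2, E_q = 0, F_p = 97/16, F_q = 3, G_p = 0, G_q = -51/2
EG - F^2 = 1029/64;  g^inv = (64/1029) * [[437/16, 17/4], [17/4, 5/4]]
first-kind symbols [ij,l] = (1/2)(d_i g_jl + d_j g_il - d_l g_ij): [pp,p] = E_p/2 = -5/4, [pp,q] = F_p - E_q/2 = 97/16, [pq,p] = E_q/2 = 0, [pq,q] = G_p/2 = 0, [qq,p] = F_q - G_p/2 = 3, [qq,q] = G_q/2 = -51/4
Gamma^p_ij = (G*[ij,p] - F*[ij,q])/(EG - F^2), Gamma^q_ij = (E*[ij,q] - F*[ij,p])/(EG - F^2)
Gamma_ppp = -536/1029, Gamma_ppq = 0, Gamma_pqq = 592/343, Gamma_qpp = 145/1029, Gamma_qpq = 0, Gamma_qqq = -68/343
d^2p/dtau^2 = -(Gamma_ppp*(7/8)^2 + 2*Gamma_ppq*(7/8)*(-1/8) + Gamma_pqq*(-1/8)^2) = 3061/8232
d^2q/dtau^2 = -(Gamma_qpp*(7/8)^2 + 2*Gamma_qpq*(7/8)*(-1/8) + Gamma_qqq*(-1/8)^2) = -6901/65856


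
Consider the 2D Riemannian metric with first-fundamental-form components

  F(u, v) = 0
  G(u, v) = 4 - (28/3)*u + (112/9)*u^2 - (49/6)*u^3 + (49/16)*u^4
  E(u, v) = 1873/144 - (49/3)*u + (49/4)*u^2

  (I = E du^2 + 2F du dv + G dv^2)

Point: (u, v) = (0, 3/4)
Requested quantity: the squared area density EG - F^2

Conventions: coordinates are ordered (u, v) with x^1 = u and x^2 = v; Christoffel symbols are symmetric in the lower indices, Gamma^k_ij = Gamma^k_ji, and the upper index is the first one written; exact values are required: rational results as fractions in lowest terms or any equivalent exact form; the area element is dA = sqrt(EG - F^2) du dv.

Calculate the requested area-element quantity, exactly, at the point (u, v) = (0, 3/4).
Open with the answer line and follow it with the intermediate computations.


Answer: EG - F^2 = 1873/36

E = 1873/144, F = 0, G = 4; EG - F^2 = 1873/36


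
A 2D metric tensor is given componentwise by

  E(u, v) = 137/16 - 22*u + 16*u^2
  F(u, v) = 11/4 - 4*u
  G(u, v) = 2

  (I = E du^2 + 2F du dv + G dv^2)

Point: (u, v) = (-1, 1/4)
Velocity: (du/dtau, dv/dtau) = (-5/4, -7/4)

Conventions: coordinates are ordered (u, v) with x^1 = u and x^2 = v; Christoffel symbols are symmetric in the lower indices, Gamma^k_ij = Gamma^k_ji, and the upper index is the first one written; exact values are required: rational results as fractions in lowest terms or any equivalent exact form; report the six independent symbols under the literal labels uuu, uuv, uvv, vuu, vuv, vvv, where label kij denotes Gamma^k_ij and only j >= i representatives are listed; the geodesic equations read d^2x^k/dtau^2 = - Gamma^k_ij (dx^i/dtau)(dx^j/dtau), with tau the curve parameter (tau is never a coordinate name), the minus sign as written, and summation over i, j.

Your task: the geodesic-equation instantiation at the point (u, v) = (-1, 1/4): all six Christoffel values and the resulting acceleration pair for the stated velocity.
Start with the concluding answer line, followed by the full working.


Answer: Gamma_uuu = -432/761, Gamma_uuv = 0, Gamma_uvv = 0, Gamma_vuu = -64/761, Gamma_vuv = 0, Gamma_vvv = 0; accelerations (d^2u/dtau^2, d^2v/dtau^2) = (675/761, 100/761)

E = 745/16, F = 27/4, G = 2 at the point
E_u = -54, E_v = 0, F_u = -4, F_v = 0, G_u = 0, G_v = 0
EG - F^2 = 761/16;  g^inv = (16/761) * [[2, -27/4], [-27/4, 745/16]]
first-kind symbols [ij,l] = (1/2)(d_i g_jl + d_j g_il - d_l g_ij): [uu,u] = E_u/2 = -27, [uu,v] = F_u - E_v/2 = -4, [uv,u] = E_v/2 = 0, [uv,v] = G_u/2 = 0, [vv,u] = F_v - G_u/2 = 0, [vv,v] = G_v/2 = 0
Gamma^u_ij = (G*[ij,u] - F*[ij,v])/(EG - F^2), Gamma^v_ij = (E*[ij,v] - F*[ij,u])/(EG - F^2)
Gamma_uuu = -432/761, Gamma_uuv = 0, Gamma_uvv = 0, Gamma_vuu = -64/761, Gamma_vuv = 0, Gamma_vvv = 0
d^2u/dtau^2 = -(Gamma_uuu*(-5/4)^2 + 2*Gamma_uuv*(-5/4)*(-7/4) + Gamma_uvv*(-7/4)^2) = 675/761
d^2v/dtau^2 = -(Gamma_vuu*(-5/4)^2 + 2*Gamma_vuv*(-5/4)*(-7/4) + Gamma_vvv*(-7/4)^2) = 100/761


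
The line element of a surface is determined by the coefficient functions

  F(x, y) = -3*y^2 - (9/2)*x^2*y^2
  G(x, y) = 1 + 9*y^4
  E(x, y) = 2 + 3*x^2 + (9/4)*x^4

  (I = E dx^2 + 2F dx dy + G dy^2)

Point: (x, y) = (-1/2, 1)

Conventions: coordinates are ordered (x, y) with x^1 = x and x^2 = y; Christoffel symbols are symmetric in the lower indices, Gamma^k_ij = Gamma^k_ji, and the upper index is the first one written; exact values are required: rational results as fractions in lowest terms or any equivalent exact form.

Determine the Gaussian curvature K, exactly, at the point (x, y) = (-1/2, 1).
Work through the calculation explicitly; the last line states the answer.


E = 185/64, F = -33/8, G = 10, EG - F^2 = 761/64 at the point
E_x = -33/8, E_y = 0, F_x = 9/2, F_y = -33/4, G_x = 0, G_y = 36
E_yy = 0, F_xy = 9, G_xx = 0
Compute both Brioschi determinants and normalise by (EG - F^2)^2.
M1 = [[-E_yy/2 + F_xy - G_xx/2, E_x/2, F_x - E_y/2], [F_y - G_x/2, E, F], [G_y/2, F, G]] = [[9, -33/16, 9/2], [-33/4, 185/64, -33/8], [18, -33/8, 10]]; det M1 = 9
M2 = [[0, E_y/2, G_x/2], [E_y/2, E, F], [G_x/2, F, G]] = [[0, 0, 0], [0, 185/64, -33/8], [0, -33/8, 10]]; det M2 = 0
det M1 - det M2 = 9; K = 9 / (761/64)^2 = 36864/579121

Answer: K = 36864/579121


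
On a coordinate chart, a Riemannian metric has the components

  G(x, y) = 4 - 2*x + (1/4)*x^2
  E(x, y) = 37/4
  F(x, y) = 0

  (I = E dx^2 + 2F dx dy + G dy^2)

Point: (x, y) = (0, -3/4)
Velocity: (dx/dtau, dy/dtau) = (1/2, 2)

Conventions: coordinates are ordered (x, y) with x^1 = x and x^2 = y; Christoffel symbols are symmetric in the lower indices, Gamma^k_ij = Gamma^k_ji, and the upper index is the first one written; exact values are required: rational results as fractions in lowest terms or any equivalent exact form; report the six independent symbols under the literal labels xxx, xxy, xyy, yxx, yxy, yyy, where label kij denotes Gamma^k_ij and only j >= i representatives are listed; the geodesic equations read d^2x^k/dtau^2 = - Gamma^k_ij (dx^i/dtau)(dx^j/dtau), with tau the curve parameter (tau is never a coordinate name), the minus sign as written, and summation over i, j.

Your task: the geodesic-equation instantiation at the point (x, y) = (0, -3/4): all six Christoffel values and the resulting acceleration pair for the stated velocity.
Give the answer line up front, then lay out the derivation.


Answer: Gamma_xxx = 0, Gamma_xxy = 0, Gamma_xyy = 4/37, Gamma_yxx = 0, Gamma_yxy = -1/4, Gamma_yyy = 0; accelerations (d^2x/dtau^2, d^2y/dtau^2) = (-16/37, 1/2)

E = 37/4, F = 0, G = 4 at the point
E_x = 0, E_y = 0, F_x = 0, F_y = 0, G_x = -2, G_y = 0
EG - F^2 = 37;  g^inv = (1/37) * [[4, 0], [0, 37/4]]
first-kind symbols [ij,l] = (1/2)(d_i g_jl + d_j g_il - d_l g_ij): [xx,x] = E_x/2 = 0, [xx,y] = F_x - E_y/2 = 0, [xy,x] = E_y/2 = 0, [xy,y] = G_x/2 = -1, [yy,x] = F_y - G_x/2 = 1, [yy,y] = G_y/2 = 0
Gamma^x_ij = (G*[ij,x] - F*[ij,y])/(EG - F^2), Gamma^y_ij = (E*[ij,y] - F*[ij,x])/(EG - F^2)
Gamma_xxx = 0, Gamma_xxy = 0, Gamma_xyy = 4/37, Gamma_yxx = 0, Gamma_yxy = -1/4, Gamma_yyy = 0
d^2x/dtau^2 = -(Gamma_xxx*(1/2)^2 + 2*Gamma_xxy*(1/2)*(2) + Gamma_xyy*(2)^2) = -16/37
d^2y/dtau^2 = -(Gamma_yxx*(1/2)^2 + 2*Gamma_yxy*(1/2)*(2) + Gamma_yyy*(2)^2) = 1/2


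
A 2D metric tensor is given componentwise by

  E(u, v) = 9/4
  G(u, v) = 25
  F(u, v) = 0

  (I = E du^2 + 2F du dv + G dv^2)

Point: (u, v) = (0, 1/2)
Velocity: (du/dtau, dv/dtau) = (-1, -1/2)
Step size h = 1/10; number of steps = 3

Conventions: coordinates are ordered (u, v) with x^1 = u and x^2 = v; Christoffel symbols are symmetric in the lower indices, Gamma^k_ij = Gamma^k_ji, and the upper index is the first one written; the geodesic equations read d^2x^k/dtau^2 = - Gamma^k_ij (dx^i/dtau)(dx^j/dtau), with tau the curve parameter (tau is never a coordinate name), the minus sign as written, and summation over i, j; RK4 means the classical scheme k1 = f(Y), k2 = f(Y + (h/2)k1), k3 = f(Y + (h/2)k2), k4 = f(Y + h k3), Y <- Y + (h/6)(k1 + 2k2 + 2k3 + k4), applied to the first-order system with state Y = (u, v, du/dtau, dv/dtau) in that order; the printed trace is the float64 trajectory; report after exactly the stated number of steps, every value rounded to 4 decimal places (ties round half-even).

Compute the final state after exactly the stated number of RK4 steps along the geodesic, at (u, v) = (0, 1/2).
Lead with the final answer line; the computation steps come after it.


Answer: u = -0.3000, v = 0.3500, du/dtau = -1.0000, dv/dtau = -0.5000

f(Y) = (du/dtau, dv/dtau, -Gamma^u_ij Y'^i Y'^j, -Gamma^v_ij Y'^i Y'^j) with the Gammas evaluated at the stage position; h = 0.100000; intermediate values shown to 6 dp
step 0: u = 0.0000, v = 0.5000, du/dtau = -1.0000, dv/dtau = -0.5000
step 1:
  k1: at (u, v) = (0.000000, 0.500000), (du/dtau, dv/dtau) = (-1.000000, -0.500000); Gamma_uuu = 0.000000, Gamma_uuv = 0.000000, Gamma_uvv = 0.000000, Gamma_vuu = 0.000000, Gamma_vuv = 0.000000, Gamma_vvv = 0.000000; k1 = (-1.000000, -0.500000, 0.000000, 0.000000)
  k2: at (u, v) = (-0.050000, 0.475000), (du/dtau, dv/dtau) = (-1.000000, -0.500000); Gamma_uuu = 0.000000, Gamma_uuv = 0.000000, Gamma_uvv = 0.000000, Gamma_vuu = 0.000000, Gamma_vuv = 0.000000, Gamma_vvv = 0.000000; k2 = (-1.000000, -0.500000, 0.000000, 0.000000)
  k3: at (u, v) = (-0.050000, 0.475000), (du/dtau, dv/dtau) = (-1.000000, -0.500000); Gamma_uuu = 0.000000, Gamma_uuv = 0.000000, Gamma_uvv = 0.000000, Gamma_vuu = 0.000000, Gamma_vuv = 0.000000, Gamma_vvv = 0.000000; k3 = (-1.000000, -0.500000, 0.000000, 0.000000)
  k4: at (u, v) = (-0.100000, 0.450000), (du/dtau, dv/dtau) = (-1.000000, -0.500000); Gamma_uuu = 0.000000, Gamma_uuv = 0.000000, Gamma_uvv = 0.000000, Gamma_vuu = 0.000000, Gamma_vuv = 0.000000, Gamma_vvv = 0.000000; k4 = (-1.000000, -0.500000, 0.000000, 0.000000)
  Y <- Y + (h/6)(k1 + 2k2 + 2k3 + k4): u = -0.1000, v = 0.4500, du/dtau = -1.0000, dv/dtau = -0.5000
step 2:
  k1: at (u, v) = (-0.100000, 0.450000), (du/dtau, dv/dtau) = (-1.000000, -0.500000); Gamma_uuu = 0.000000, Gamma_uuv = 0.000000, Gamma_uvv = 0.000000, Gamma_vuu = 0.000000, Gamma_vuv = 0.000000, Gamma_vvv = 0.000000; k1 = (-1.000000, -0.500000, 0.000000, 0.000000)
  k2: at (u, v) = (-0.150000, 0.425000), (du/dtau, dv/dtau) = (-1.000000, -0.500000); Gamma_uuu = 0.000000, Gamma_uuv = 0.000000, Gamma_uvv = 0.000000, Gamma_vuu = 0.000000, Gamma_vuv = 0.000000, Gamma_vvv = 0.000000; k2 = (-1.000000, -0.500000, 0.000000, 0.000000)
  k3: at (u, v) = (-0.150000, 0.425000), (du/dtau, dv/dtau) = (-1.000000, -0.500000); Gamma_uuu = 0.000000, Gamma_uuv = 0.000000, Gamma_uvv = 0.000000, Gamma_vuu = 0.000000, Gamma_vuv = 0.000000, Gamma_vvv = 0.000000; k3 = (-1.000000, -0.500000, 0.000000, 0.000000)
  k4: at (u, v) = (-0.200000, 0.400000), (du/dtau, dv/dtau) = (-1.000000, -0.500000); Gamma_uuu = 0.000000, Gamma_uuv = 0.000000, Gamma_uvv = 0.000000, Gamma_vuu = 0.000000, Gamma_vuv = 0.000000, Gamma_vvv = 0.000000; k4 = (-1.000000, -0.500000, 0.000000, 0.000000)
  Y <- Y + (h/6)(k1 + 2k2 + 2k3 + k4): u = -0.2000, v = 0.4000, du/dtau = -1.0000, dv/dtau = -0.5000
step 3:
  k1: at (u, v) = (-0.200000, 0.400000), (du/dtau, dv/dtau) = (-1.000000, -0.500000); Gamma_uuu = 0.000000, Gamma_uuv = 0.000000, Gamma_uvv = 0.000000, Gamma_vuu = 0.000000, Gamma_vuv = 0.000000, Gamma_vvv = 0.000000; k1 = (-1.000000, -0.500000, 0.000000, 0.000000)
  k2: at (u, v) = (-0.250000, 0.375000), (du/dtau, dv/dtau) = (-1.000000, -0.500000); Gamma_uuu = 0.000000, Gamma_uuv = 0.000000, Gamma_uvv = 0.000000, Gamma_vuu = 0.000000, Gamma_vuv = 0.000000, Gamma_vvv = 0.000000; k2 = (-1.000000, -0.500000, 0.000000, 0.000000)
  k3: at (u, v) = (-0.250000, 0.375000), (du/dtau, dv/dtau) = (-1.000000, -0.500000); Gamma_uuu = 0.000000, Gamma_uuv = 0.000000, Gamma_uvv = 0.000000, Gamma_vuu = 0.000000, Gamma_vuv = 0.000000, Gamma_vvv = 0.000000; k3 = (-1.000000, -0.500000, 0.000000, 0.000000)
  k4: at (u, v) = (-0.300000, 0.350000), (du/dtau, dv/dtau) = (-1.000000, -0.500000); Gamma_uuu = 0.000000, Gamma_uuv = 0.000000, Gamma_uvv = 0.000000, Gamma_vuu = 0.000000, Gamma_vuv = 0.000000, Gamma_vvv = 0.000000; k4 = (-1.000000, -0.500000, 0.000000, 0.000000)
  Y <- Y + (h/6)(k1 + 2k2 + 2k3 + k4): u = -0.3000, v = 0.3500, du/dtau = -1.0000, dv/dtau = -0.5000


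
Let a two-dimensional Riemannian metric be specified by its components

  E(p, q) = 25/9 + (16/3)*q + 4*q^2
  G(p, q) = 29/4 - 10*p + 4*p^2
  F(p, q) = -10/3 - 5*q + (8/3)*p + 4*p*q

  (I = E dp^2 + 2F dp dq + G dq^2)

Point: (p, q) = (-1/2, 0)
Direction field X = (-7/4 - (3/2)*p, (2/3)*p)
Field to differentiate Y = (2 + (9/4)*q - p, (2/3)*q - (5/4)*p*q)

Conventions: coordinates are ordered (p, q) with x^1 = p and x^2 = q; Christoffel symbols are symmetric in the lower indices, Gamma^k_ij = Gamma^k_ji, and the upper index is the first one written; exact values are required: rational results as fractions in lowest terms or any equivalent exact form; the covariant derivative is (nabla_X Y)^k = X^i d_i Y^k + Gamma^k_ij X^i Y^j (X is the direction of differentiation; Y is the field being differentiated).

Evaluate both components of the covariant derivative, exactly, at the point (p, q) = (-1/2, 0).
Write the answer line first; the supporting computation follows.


Answer: (nabla_X Y)^p = 221/2164, (nabla_X Y)^q = -1651/38952

E = 25/9, F = -14/3, G = 53/4 at the point
E_p = 0, E_q = 16/3, F_p = 8/3, F_q = -7, G_p = -14, G_q = 0
EG - F^2 = 541/36;  g^inv = (36/541) * [[53/4, 14/3], [14/3, 25/9]]
first-kind symbols [ij,l] = (1/2)(d_i g_jl + d_j g_il - d_l g_ij): [pp,p] = E_p/2 = 0, [pp,q] = F_p - E_q/2 = 0, [pq,p] = E_q/2 = 8/3, [pq,q] = G_p/2 = -7, [qq,p] = F_q - G_p/2 = 0, [qq,q] = G_q/2 = 0
Gamma^p_ij = (G*[ij,p] - F*[ij,q])/(EG - F^2), Gamma^q_ij = (E*[ij,q] - F*[ij,p])/(EG - F^2)
Gamma_ppp = 0, Gamma_ppq = 96/541, Gamma_pqq = 0, Gamma_qpp = 0, Gamma_qpq = -252/541, Gamma_qqq = 0
X = (-1, -1/3), Y = (5/2, 0) at the point


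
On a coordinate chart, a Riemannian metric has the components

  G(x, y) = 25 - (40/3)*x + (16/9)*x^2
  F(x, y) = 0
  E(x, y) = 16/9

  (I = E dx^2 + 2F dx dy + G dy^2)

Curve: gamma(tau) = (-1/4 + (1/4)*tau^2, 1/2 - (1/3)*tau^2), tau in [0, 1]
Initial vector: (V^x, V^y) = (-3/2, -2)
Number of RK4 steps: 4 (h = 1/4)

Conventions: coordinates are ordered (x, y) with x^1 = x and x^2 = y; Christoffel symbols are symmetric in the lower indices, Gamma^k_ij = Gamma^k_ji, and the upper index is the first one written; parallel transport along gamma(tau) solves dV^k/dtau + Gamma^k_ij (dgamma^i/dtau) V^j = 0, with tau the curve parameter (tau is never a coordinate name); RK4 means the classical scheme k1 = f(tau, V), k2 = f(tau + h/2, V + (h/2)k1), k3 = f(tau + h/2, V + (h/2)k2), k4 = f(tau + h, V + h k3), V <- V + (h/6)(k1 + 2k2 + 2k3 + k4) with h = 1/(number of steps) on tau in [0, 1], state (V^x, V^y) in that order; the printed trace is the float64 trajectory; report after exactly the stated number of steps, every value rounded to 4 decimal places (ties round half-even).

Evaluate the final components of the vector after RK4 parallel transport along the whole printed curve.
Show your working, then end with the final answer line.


gamma'(tau) = ((1/2)*tau, -(2/3)*tau); f(tau, V)^k = -Gamma^k_ij(gamma(tau)) gamma'^i(tau) V^j; h = 1/4; intermediate values shown to 6 dp
curve data and Christoffel symbols at the stage parameters:
  tau = 0.000000: gamma = (-0.250000, 0.500000), gamma' = (0.000000, 0.000000); Gamma_xxx = 0.000000, Gamma_xxy = 0.000000, Gamma_xyy = 4.000000, Gamma_yxx = 0.000000, Gamma_yxy = -0.250000, Gamma_yyy = 0.000000
  tau = 0.125000: gamma = (-0.246094, 0.494792), gamma' = (0.062500, -0.083333); Gamma_xxx = 0.000000, Gamma_xxy = 0.000000, Gamma_xyy = 3.996094, Gamma_yxx = 0.000000, Gamma_yxy = -0.250244, Gamma_yyy = 0.000000
  tau = 0.250000: gamma = (-0.234375, 0.479167), gamma' = (0.125000, -0.166667); Gamma_xxx = 0.000000, Gamma_xxy = 0.000000, Gamma_xyy = 3.984375, Gamma_yxx = 0.000000, Gamma_yxy = -0.250980, Gamma_yyy = 0.000000
  tau = 0.375000: gamma = (-0.214844, 0.453125), gamma' = (0.187500, -0.250000); Gamma_xxx = 0.000000, Gamma_xxy = 0.000000, Gamma_xyy = 3.964844, Gamma_yxx = 0.000000, Gamma_yxy = -0.252217, Gamma_yyy = 0.000000
  tau = 0.500000: gamma = (-0.187500, 0.416667), gamma' = (0.250000, -0.333333); Gamma_xxx = 0.000000, Gamma_xxy = 0.000000, Gamma_xyy = 3.937500, Gamma_yxx = 0.000000, Gamma_yxy = -0.253968, Gamma_yyy = 0.000000
  tau = 0.625000: gamma = (-0.152344, 0.369792), gamma' = (0.312500, -0.416667); Gamma_xxx = 0.000000, Gamma_xxy = 0.000000, Gamma_xyy = 3.902344, Gamma_yxx = 0.000000, Gamma_yxy = -0.256256, Gamma_yyy = 0.000000
  tau = 0.750000: gamma = (-0.109375, 0.312500), gamma' = (0.375000, -0.500000); Gamma_xxx = 0.000000, Gamma_xxy = 0.000000, Gamma_xyy = 3.859375, Gamma_yxx = 0.000000, Gamma_yxy = -0.259109, Gamma_yyy = 0.000000
  tau = 0.875000: gamma = (-0.058594, 0.244792), gamma' = (0.437500, -0.583333); Gamma_xxx = 0.000000, Gamma_xxy = 0.000000, Gamma_xyy = 3.808594, Gamma_yxx = 0.000000, Gamma_yxy = -0.262564, Gamma_yyy = 0.000000
  tau = 1.000000: gamma = (0.000000, 0.166667), gamma' = (0.500000, -0.666667); Gamma_xxx = 0.000000, Gamma_xxy = 0.000000, Gamma_xyy = 3.750000, Gamma_yxx = 0.000000, Gamma_yxy = -0.266667, Gamma_yyy = 0.000000
step 0: V^x = -1.5000, V^y = -2.0000
step 1: k1 = (0.000000, 0.000000), k2 = (-0.666016, 0.000000), k3 = (-0.666016, 0.001736), k4 = (-1.327837, 0.006978); V <- V + (h/6)(k1 + 2k2 + 2k3 + k4): V^x = -1.6663, V^y = -1.9996
step 2: k1 = (-1.327836, 0.006971), k2 = (-1.981127, 0.021015), k3 = (-1.979386, 0.026247), k4 = (-2.615816, 0.056417); V <- V + (h/6)(k1 + 2k2 + 2k3 + k4): V^x = -2.1607, V^y = -1.9930
step 3: k1 = (-2.615793, 0.056377), k2 = (-3.229088, 0.106582), k3 = (-3.218884, 0.115270), k4 = (-3.790229, 0.193333); V <- V + (h/6)(k1 + 2k2 + 2k3 + k4): V^x = -2.9649, V^y = -1.9641
step 4: k1 = (-3.790085, 0.193279), k2 = (-4.309909, 0.303836), k3 = (-4.279206, 0.315376), k4 = (-4.713122, 0.465921); V <- V + (h/6)(k1 + 2k2 + 2k3 + k4): V^x = -4.0350, V^y = -1.8850

Answer: V^x = -4.0350, V^y = -1.8850
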